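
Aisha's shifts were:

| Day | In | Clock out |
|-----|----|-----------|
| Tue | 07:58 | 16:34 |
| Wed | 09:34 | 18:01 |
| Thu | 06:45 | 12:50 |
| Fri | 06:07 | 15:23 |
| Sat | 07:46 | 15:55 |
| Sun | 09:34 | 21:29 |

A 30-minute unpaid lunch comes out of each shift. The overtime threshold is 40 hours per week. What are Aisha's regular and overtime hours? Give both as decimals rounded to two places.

Regular 40.00 hours, overtime 9.47 hours

Tue: 07:58–16:34 = 8 h 36 min; less 30 min break → 8 h 6 min
Wed: 09:34–18:01 = 8 h 27 min; less 30 min break → 7 h 57 min
Thu: 06:45–12:50 = 6 h 5 min; less 30 min break → 5 h 35 min
Fri: 06:07–15:23 = 9 h 16 min; less 30 min break → 8 h 46 min
Sat: 07:46–15:55 = 8 h 9 min; less 30 min break → 7 h 39 min
Sun: 09:34–21:29 = 11 h 55 min; less 30 min break → 11 h 25 min
Total worked: 49 h 28 min = 49.47 h.
Threshold 40 h → overtime 9 h 28 min, regular 40 h 0 min.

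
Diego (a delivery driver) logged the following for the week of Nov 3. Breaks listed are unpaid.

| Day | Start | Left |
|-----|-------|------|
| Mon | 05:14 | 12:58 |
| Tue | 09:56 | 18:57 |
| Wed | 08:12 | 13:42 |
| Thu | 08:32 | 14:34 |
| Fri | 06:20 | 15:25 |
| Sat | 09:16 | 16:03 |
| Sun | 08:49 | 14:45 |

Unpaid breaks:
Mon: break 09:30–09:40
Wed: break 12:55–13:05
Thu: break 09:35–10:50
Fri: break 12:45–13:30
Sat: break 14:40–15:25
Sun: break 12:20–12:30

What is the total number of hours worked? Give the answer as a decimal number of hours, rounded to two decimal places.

46.83 hours

Mon: 05:14–12:58 = 7 h 44 min; less 10 min break → 7 h 34 min
Tue: 09:56–18:57 = 9 h 1 min
Wed: 08:12–13:42 = 5 h 30 min; less 10 min break → 5 h 20 min
Thu: 08:32–14:34 = 6 h 2 min; less 75 min break → 4 h 47 min
Fri: 06:20–15:25 = 9 h 5 min; less 45 min break → 8 h 20 min
Sat: 09:16–16:03 = 6 h 47 min; less 45 min break → 6 h 2 min
Sun: 08:49–14:45 = 5 h 56 min; less 10 min break → 5 h 46 min
Total: 7 h 34 min + 9 h 1 min + 5 h 20 min + 4 h 47 min + 8 h 20 min + 6 h 2 min + 5 h 46 min = 46 h 50 min.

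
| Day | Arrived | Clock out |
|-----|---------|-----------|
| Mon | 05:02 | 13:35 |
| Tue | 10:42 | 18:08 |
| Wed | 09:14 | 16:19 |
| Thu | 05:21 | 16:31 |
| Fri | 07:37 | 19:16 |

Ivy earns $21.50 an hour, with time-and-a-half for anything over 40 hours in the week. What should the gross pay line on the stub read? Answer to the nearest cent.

Mon: 05:02–13:35 = 8 h 33 min
Tue: 10:42–18:08 = 7 h 26 min
Wed: 09:14–16:19 = 7 h 5 min
Thu: 05:21–16:31 = 11 h 10 min
Fri: 07:37–19:16 = 11 h 39 min
Total worked: 45 h 53 min = 2753 min.
Regular 40 h 0 min = 2400 min at $21.50/h; overtime 5 h 53 min = 353 min at $32.25/h.
Pay = (2400 × $21.50 + 353 × $32.25) ÷ 60 = $1049.74.

$1049.74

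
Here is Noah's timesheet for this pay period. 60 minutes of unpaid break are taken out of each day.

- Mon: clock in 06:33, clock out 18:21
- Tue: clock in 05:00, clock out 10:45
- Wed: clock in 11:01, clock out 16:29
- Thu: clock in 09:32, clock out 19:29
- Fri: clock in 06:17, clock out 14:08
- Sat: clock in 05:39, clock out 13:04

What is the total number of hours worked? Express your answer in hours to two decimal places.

42.23 hours

Mon: 06:33–18:21 = 11 h 48 min; less 60 min break → 10 h 48 min
Tue: 05:00–10:45 = 5 h 45 min; less 60 min break → 4 h 45 min
Wed: 11:01–16:29 = 5 h 28 min; less 60 min break → 4 h 28 min
Thu: 09:32–19:29 = 9 h 57 min; less 60 min break → 8 h 57 min
Fri: 06:17–14:08 = 7 h 51 min; less 60 min break → 6 h 51 min
Sat: 05:39–13:04 = 7 h 25 min; less 60 min break → 6 h 25 min
Total: 10 h 48 min + 4 h 45 min + 4 h 28 min + 8 h 57 min + 6 h 51 min + 6 h 25 min = 42 h 14 min.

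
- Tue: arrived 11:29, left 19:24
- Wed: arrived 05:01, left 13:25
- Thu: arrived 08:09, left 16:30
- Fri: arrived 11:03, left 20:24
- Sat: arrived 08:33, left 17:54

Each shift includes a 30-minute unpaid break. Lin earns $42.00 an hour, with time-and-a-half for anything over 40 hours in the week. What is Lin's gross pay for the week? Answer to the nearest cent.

Tue: 11:29–19:24 = 7 h 55 min; less 30 min break → 7 h 25 min
Wed: 05:01–13:25 = 8 h 24 min; less 30 min break → 7 h 54 min
Thu: 08:09–16:30 = 8 h 21 min; less 30 min break → 7 h 51 min
Fri: 11:03–20:24 = 9 h 21 min; less 30 min break → 8 h 51 min
Sat: 08:33–17:54 = 9 h 21 min; less 30 min break → 8 h 51 min
Total worked: 40 h 52 min = 2452 min.
Regular 40 h 0 min = 2400 min at $42.00/h; overtime 0 h 52 min = 52 min at $63.00/h.
Pay = (2400 × $42.00 + 52 × $63.00) ÷ 60 = $1734.60.

$1734.60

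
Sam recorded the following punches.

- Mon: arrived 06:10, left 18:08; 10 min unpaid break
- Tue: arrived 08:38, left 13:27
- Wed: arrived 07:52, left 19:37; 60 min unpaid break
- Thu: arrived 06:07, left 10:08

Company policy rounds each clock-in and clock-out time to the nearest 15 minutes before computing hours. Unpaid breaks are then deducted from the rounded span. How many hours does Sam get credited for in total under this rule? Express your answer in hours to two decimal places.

Mon: in 06:10→06:15, out 18:08→18:15; 12 h 0 min − 10 min = 11 h 50 min
Tue: in 08:38→08:45, out 13:27→13:30; 4 h 45 min
Wed: in 07:52→07:45, out 19:37→19:30; 11 h 45 min − 60 min = 10 h 45 min
Thu: in 06:07→06:00, out 10:08→10:15; 4 h 15 min
Total credited: 31 h 35 min.

31.58 hours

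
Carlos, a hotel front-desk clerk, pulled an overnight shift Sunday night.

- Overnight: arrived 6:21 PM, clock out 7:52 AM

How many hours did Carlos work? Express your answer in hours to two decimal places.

Overnight: 6:21 PM → midnight = 5 h 39 min; midnight → 7:52 AM = 7 h 52 min; span 13 h 31 min

13.52 hours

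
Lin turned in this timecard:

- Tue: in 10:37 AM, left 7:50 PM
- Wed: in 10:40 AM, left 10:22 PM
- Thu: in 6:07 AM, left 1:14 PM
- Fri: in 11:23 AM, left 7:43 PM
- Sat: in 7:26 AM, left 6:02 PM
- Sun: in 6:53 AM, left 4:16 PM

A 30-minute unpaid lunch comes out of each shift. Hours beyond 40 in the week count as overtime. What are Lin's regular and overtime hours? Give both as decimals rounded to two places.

Regular 40.00 hours, overtime 13.35 hours

Tue: 10:37 AM–7:50 PM = 9 h 13 min; less 30 min break → 8 h 43 min
Wed: 10:40 AM–10:22 PM = 11 h 42 min; less 30 min break → 11 h 12 min
Thu: 6:07 AM–1:14 PM = 7 h 7 min; less 30 min break → 6 h 37 min
Fri: 11:23 AM–7:43 PM = 8 h 20 min; less 30 min break → 7 h 50 min
Sat: 7:26 AM–6:02 PM = 10 h 36 min; less 30 min break → 10 h 6 min
Sun: 6:53 AM–4:16 PM = 9 h 23 min; less 30 min break → 8 h 53 min
Total worked: 53 h 21 min = 53.35 h.
Threshold 40 h → overtime 13 h 21 min, regular 40 h 0 min.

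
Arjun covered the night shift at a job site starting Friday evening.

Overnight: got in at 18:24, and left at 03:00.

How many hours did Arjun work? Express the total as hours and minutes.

8 h 36 min

Overnight: 18:24 → midnight = 5 h 36 min; midnight → 03:00 = 3 h 0 min; span 8 h 36 min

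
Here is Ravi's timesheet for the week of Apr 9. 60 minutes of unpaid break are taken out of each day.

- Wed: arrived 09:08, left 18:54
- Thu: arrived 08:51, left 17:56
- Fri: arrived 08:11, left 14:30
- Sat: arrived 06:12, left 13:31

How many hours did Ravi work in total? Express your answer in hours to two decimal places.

Wed: 09:08–18:54 = 9 h 46 min; less 60 min break → 8 h 46 min
Thu: 08:51–17:56 = 9 h 5 min; less 60 min break → 8 h 5 min
Fri: 08:11–14:30 = 6 h 19 min; less 60 min break → 5 h 19 min
Sat: 06:12–13:31 = 7 h 19 min; less 60 min break → 6 h 19 min
Total: 8 h 46 min + 8 h 5 min + 5 h 19 min + 6 h 19 min = 28 h 29 min.

28.48 hours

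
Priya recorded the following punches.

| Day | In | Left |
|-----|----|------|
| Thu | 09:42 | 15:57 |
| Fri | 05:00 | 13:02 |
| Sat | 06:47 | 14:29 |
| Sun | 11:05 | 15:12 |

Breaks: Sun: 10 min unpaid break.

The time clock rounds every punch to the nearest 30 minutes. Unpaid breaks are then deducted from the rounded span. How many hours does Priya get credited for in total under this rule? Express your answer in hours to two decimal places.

25.83 hours

Thu: in 09:42→09:30, out 15:57→16:00; 6 h 30 min
Fri: in 05:00→05:00, out 13:02→13:00; 8 h 0 min
Sat: in 06:47→07:00, out 14:29→14:30; 7 h 30 min
Sun: in 11:05→11:00, out 15:12→15:00; 4 h 0 min − 10 min = 3 h 50 min
Total credited: 25 h 50 min.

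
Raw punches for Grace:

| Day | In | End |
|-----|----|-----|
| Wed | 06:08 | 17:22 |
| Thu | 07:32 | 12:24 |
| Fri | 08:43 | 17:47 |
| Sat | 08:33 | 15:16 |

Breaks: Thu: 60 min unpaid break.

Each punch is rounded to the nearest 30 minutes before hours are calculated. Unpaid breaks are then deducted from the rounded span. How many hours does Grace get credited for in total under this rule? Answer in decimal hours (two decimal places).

Wed: in 06:08→06:00, out 17:22→17:30; 11 h 30 min
Thu: in 07:32→07:30, out 12:24→12:30; 5 h 0 min − 60 min = 4 h 0 min
Fri: in 08:43→08:30, out 17:47→18:00; 9 h 30 min
Sat: in 08:33→08:30, out 15:16→15:30; 7 h 0 min
Total credited: 32 h 0 min.

32.00 hours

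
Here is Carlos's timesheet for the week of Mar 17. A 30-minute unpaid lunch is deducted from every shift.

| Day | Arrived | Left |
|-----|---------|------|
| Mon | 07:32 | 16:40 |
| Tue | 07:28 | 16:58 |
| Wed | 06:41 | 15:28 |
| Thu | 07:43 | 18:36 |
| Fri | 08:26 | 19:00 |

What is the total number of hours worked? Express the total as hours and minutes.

46 h 22 min

Mon: 07:32–16:40 = 9 h 8 min; less 30 min break → 8 h 38 min
Tue: 07:28–16:58 = 9 h 30 min; less 30 min break → 9 h 0 min
Wed: 06:41–15:28 = 8 h 47 min; less 30 min break → 8 h 17 min
Thu: 07:43–18:36 = 10 h 53 min; less 30 min break → 10 h 23 min
Fri: 08:26–19:00 = 10 h 34 min; less 30 min break → 10 h 4 min
Total: 8 h 38 min + 9 h 0 min + 8 h 17 min + 10 h 23 min + 10 h 4 min = 46 h 22 min.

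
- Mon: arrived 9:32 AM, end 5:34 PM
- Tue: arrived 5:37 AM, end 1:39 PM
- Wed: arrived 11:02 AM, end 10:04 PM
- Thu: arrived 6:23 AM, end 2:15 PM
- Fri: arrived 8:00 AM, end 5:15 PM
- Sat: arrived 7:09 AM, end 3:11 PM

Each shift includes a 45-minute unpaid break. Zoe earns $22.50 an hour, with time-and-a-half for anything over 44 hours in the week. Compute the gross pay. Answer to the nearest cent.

$1116.56

Mon: 9:32 AM–5:34 PM = 8 h 2 min; less 45 min break → 7 h 17 min
Tue: 5:37 AM–1:39 PM = 8 h 2 min; less 45 min break → 7 h 17 min
Wed: 11:02 AM–10:04 PM = 11 h 2 min; less 45 min break → 10 h 17 min
Thu: 6:23 AM–2:15 PM = 7 h 52 min; less 45 min break → 7 h 7 min
Fri: 8:00 AM–5:15 PM = 9 h 15 min; less 45 min break → 8 h 30 min
Sat: 7:09 AM–3:11 PM = 8 h 2 min; less 45 min break → 7 h 17 min
Total worked: 47 h 45 min = 2865 min.
Regular 44 h 0 min = 2640 min at $22.50/h; overtime 3 h 45 min = 225 min at $33.75/h.
Pay = (2640 × $22.50 + 225 × $33.75) ÷ 60 = $1116.56.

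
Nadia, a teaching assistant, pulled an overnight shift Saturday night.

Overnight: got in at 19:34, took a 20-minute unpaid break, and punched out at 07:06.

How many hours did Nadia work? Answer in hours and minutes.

11 h 12 min

Overnight: 19:34 → midnight = 4 h 26 min; midnight → 07:06 = 7 h 6 min; span 11 h 32 min; less 20 min break → 11 h 12 min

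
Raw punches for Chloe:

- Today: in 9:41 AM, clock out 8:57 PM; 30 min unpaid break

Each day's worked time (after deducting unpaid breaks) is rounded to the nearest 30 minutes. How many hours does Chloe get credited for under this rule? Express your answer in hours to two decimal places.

11.00 hours

Today: 9:41 AM–8:57 PM = 11 h 16 min − 30 min = 10 h 46 min → rounds to 11 h 0 min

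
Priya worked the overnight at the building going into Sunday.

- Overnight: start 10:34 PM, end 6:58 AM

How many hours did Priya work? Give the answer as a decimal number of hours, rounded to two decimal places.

Overnight: 10:34 PM → midnight = 1 h 26 min; midnight → 6:58 AM = 6 h 58 min; span 8 h 24 min

8.40 hours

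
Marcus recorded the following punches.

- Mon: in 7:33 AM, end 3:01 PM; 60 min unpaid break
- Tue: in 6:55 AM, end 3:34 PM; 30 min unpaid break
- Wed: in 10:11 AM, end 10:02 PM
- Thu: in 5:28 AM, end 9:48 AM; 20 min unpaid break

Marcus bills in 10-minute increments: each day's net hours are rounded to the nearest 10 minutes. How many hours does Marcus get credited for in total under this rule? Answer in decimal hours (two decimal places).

30.50 hours

Mon: 7:33 AM–3:01 PM = 7 h 28 min − 60 min = 6 h 28 min → rounds to 6 h 30 min
Tue: 6:55 AM–3:34 PM = 8 h 39 min − 30 min = 8 h 9 min → rounds to 8 h 10 min
Wed: 10:11 AM–10:02 PM = 11 h 51 min → rounds to 11 h 50 min
Thu: 5:28 AM–9:48 AM = 4 h 20 min − 20 min = 4 h 0 min → rounds to 4 h 0 min
Total credited: 30 h 30 min.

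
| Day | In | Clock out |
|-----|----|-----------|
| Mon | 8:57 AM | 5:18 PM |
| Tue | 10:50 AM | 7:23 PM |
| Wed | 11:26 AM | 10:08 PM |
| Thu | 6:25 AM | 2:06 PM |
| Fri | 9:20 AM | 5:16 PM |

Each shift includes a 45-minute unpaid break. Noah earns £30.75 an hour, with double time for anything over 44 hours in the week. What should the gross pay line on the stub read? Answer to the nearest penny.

£1213.60

Mon: 8:57 AM–5:18 PM = 8 h 21 min; less 45 min break → 7 h 36 min
Tue: 10:50 AM–7:23 PM = 8 h 33 min; less 45 min break → 7 h 48 min
Wed: 11:26 AM–10:08 PM = 10 h 42 min; less 45 min break → 9 h 57 min
Thu: 6:25 AM–2:06 PM = 7 h 41 min; less 45 min break → 6 h 56 min
Fri: 9:20 AM–5:16 PM = 7 h 56 min; less 45 min break → 7 h 11 min
Total worked: 39 h 28 min = 2368 min.
Regular 39 h 28 min = 2368 min at £30.75/h; overtime 0 h 0 min = 0 min at £61.50/h.
Pay = (2368 × £30.75 + 0 × £61.50) ÷ 60 = £1213.60.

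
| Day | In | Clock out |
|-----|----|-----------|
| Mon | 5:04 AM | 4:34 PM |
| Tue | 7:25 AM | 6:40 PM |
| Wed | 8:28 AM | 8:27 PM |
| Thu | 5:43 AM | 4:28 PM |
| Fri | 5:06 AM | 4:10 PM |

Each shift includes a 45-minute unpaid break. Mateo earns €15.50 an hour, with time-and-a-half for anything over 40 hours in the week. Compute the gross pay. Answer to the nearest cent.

Mon: 5:04 AM–4:34 PM = 11 h 30 min; less 45 min break → 10 h 45 min
Tue: 7:25 AM–6:40 PM = 11 h 15 min; less 45 min break → 10 h 30 min
Wed: 8:28 AM–8:27 PM = 11 h 59 min; less 45 min break → 11 h 14 min
Thu: 5:43 AM–4:28 PM = 10 h 45 min; less 45 min break → 10 h 0 min
Fri: 5:06 AM–4:10 PM = 11 h 4 min; less 45 min break → 10 h 19 min
Total worked: 52 h 48 min = 3168 min.
Regular 40 h 0 min = 2400 min at €15.50/h; overtime 12 h 48 min = 768 min at €23.25/h.
Pay = (2400 × €15.50 + 768 × €23.25) ÷ 60 = €917.60.

€917.60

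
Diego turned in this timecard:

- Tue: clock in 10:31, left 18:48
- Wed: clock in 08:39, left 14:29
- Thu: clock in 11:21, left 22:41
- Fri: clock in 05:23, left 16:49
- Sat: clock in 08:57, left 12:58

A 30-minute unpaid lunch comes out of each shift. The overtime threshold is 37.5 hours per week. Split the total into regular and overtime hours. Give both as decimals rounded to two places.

Regular 37.50 hours, overtime 0.90 hours

Tue: 10:31–18:48 = 8 h 17 min; less 30 min break → 7 h 47 min
Wed: 08:39–14:29 = 5 h 50 min; less 30 min break → 5 h 20 min
Thu: 11:21–22:41 = 11 h 20 min; less 30 min break → 10 h 50 min
Fri: 05:23–16:49 = 11 h 26 min; less 30 min break → 10 h 56 min
Sat: 08:57–12:58 = 4 h 1 min; less 30 min break → 3 h 31 min
Total worked: 38 h 24 min = 38.40 h.
Threshold 37.5 h → overtime 0 h 54 min, regular 37 h 30 min.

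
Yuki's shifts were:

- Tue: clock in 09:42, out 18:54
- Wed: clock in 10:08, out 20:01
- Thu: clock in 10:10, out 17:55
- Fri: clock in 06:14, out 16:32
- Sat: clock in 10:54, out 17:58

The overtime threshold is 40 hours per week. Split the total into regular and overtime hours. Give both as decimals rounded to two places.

Regular 40.00 hours, overtime 4.20 hours

Tue: 09:42–18:54 = 9 h 12 min
Wed: 10:08–20:01 = 9 h 53 min
Thu: 10:10–17:55 = 7 h 45 min
Fri: 06:14–16:32 = 10 h 18 min
Sat: 10:54–17:58 = 7 h 4 min
Total worked: 44 h 12 min = 44.20 h.
Threshold 40 h → overtime 4 h 12 min, regular 40 h 0 min.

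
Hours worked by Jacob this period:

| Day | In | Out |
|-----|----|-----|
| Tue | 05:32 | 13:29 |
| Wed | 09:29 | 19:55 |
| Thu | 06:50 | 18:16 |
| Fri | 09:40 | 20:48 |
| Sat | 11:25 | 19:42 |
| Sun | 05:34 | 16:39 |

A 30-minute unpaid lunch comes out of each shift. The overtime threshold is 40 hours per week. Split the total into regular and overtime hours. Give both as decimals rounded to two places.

Tue: 05:32–13:29 = 7 h 57 min; less 30 min break → 7 h 27 min
Wed: 09:29–19:55 = 10 h 26 min; less 30 min break → 9 h 56 min
Thu: 06:50–18:16 = 11 h 26 min; less 30 min break → 10 h 56 min
Fri: 09:40–20:48 = 11 h 8 min; less 30 min break → 10 h 38 min
Sat: 11:25–19:42 = 8 h 17 min; less 30 min break → 7 h 47 min
Sun: 05:34–16:39 = 11 h 5 min; less 30 min break → 10 h 35 min
Total worked: 57 h 19 min = 57.32 h.
Threshold 40 h → overtime 17 h 19 min, regular 40 h 0 min.

Regular 40.00 hours, overtime 17.32 hours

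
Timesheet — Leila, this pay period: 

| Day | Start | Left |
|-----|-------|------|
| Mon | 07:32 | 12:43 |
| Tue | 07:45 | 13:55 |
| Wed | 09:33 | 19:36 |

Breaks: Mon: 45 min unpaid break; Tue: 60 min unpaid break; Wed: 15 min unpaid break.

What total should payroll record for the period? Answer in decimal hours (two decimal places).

19.40 hours

Mon: 07:32–12:43 = 5 h 11 min; less 45 min break → 4 h 26 min
Tue: 07:45–13:55 = 6 h 10 min; less 60 min break → 5 h 10 min
Wed: 09:33–19:36 = 10 h 3 min; less 15 min break → 9 h 48 min
Total: 4 h 26 min + 5 h 10 min + 9 h 48 min = 19 h 24 min.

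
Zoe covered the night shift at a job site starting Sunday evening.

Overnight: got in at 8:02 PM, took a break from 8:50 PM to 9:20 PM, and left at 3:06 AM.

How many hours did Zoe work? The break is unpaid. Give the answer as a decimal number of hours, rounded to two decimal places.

Overnight: 8:02 PM → midnight = 3 h 58 min; midnight → 3:06 AM = 3 h 6 min; span 7 h 4 min; less 30 min break → 6 h 34 min

6.57 hours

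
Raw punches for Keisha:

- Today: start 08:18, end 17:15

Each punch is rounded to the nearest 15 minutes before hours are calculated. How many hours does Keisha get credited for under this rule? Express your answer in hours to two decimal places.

9.00 hours

Today: in 08:18→08:15, out 17:15→17:15; 9 h 0 min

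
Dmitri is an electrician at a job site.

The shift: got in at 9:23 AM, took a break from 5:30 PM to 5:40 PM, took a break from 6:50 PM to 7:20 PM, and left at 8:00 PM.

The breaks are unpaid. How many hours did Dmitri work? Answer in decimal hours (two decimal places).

The shift: 9:23 AM–8:00 PM = 10 h 37 min; less 40 min break → 9 h 57 min

9.95 hours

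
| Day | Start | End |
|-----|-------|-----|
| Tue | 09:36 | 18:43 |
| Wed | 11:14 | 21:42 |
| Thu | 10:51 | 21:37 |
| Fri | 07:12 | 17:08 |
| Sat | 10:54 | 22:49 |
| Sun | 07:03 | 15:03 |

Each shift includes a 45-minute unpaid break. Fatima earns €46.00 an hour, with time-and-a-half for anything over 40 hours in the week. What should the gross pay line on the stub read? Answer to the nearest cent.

Tue: 09:36–18:43 = 9 h 7 min; less 45 min break → 8 h 22 min
Wed: 11:14–21:42 = 10 h 28 min; less 45 min break → 9 h 43 min
Thu: 10:51–21:37 = 10 h 46 min; less 45 min break → 10 h 1 min
Fri: 07:12–17:08 = 9 h 56 min; less 45 min break → 9 h 11 min
Sat: 10:54–22:49 = 11 h 55 min; less 45 min break → 11 h 10 min
Sun: 07:03–15:03 = 8 h 0 min; less 45 min break → 7 h 15 min
Total worked: 55 h 42 min = 3342 min.
Regular 40 h 0 min = 2400 min at €46.00/h; overtime 15 h 42 min = 942 min at €69.00/h.
Pay = (2400 × €46.00 + 942 × €69.00) ÷ 60 = €2923.30.

€2923.30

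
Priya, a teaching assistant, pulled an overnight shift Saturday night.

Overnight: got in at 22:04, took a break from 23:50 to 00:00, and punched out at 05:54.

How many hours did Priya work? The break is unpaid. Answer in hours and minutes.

7 h 40 min

Overnight: 22:04 → midnight = 1 h 56 min; midnight → 05:54 = 5 h 54 min; span 7 h 50 min; less 10 min break → 7 h 40 min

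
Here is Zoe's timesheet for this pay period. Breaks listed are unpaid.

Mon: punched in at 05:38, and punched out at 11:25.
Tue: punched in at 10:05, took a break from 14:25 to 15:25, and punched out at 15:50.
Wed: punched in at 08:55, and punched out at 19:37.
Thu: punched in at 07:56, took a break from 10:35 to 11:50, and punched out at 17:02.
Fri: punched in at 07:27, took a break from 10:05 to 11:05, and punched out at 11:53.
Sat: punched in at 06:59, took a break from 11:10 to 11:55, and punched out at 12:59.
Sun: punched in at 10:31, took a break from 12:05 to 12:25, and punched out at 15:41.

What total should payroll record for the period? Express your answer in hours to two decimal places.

42.60 hours

Mon: 05:38–11:25 = 5 h 47 min
Tue: 10:05–15:50 = 5 h 45 min; less 60 min break → 4 h 45 min
Wed: 08:55–19:37 = 10 h 42 min
Thu: 07:56–17:02 = 9 h 6 min; less 75 min break → 7 h 51 min
Fri: 07:27–11:53 = 4 h 26 min; less 60 min break → 3 h 26 min
Sat: 06:59–12:59 = 6 h 0 min; less 45 min break → 5 h 15 min
Sun: 10:31–15:41 = 5 h 10 min; less 20 min break → 4 h 50 min
Total: 5 h 47 min + 4 h 45 min + 10 h 42 min + 7 h 51 min + 3 h 26 min + 5 h 15 min + 4 h 50 min = 42 h 36 min.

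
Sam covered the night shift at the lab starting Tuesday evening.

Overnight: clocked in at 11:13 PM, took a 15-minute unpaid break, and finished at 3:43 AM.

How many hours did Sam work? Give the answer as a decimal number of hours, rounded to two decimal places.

4.25 hours

Overnight: 11:13 PM → midnight = 0 h 47 min; midnight → 3:43 AM = 3 h 43 min; span 4 h 30 min; less 15 min break → 4 h 15 min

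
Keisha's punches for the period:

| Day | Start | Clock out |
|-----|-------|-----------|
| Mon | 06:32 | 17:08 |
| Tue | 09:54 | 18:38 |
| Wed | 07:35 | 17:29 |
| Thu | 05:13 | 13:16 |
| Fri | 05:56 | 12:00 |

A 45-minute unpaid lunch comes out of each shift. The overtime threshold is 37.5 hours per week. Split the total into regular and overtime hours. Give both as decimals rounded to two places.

Mon: 06:32–17:08 = 10 h 36 min; less 45 min break → 9 h 51 min
Tue: 09:54–18:38 = 8 h 44 min; less 45 min break → 7 h 59 min
Wed: 07:35–17:29 = 9 h 54 min; less 45 min break → 9 h 9 min
Thu: 05:13–13:16 = 8 h 3 min; less 45 min break → 7 h 18 min
Fri: 05:56–12:00 = 6 h 4 min; less 45 min break → 5 h 19 min
Total worked: 39 h 36 min = 39.60 h.
Threshold 37.5 h → overtime 2 h 6 min, regular 37 h 30 min.

Regular 37.50 hours, overtime 2.10 hours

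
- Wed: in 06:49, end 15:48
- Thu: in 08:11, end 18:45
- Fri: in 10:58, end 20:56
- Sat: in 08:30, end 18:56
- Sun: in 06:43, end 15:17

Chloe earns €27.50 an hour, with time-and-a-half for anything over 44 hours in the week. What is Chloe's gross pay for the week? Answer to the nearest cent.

Wed: 06:49–15:48 = 8 h 59 min
Thu: 08:11–18:45 = 10 h 34 min
Fri: 10:58–20:56 = 9 h 58 min
Sat: 08:30–18:56 = 10 h 26 min
Sun: 06:43–15:17 = 8 h 34 min
Total worked: 48 h 31 min = 2911 min.
Regular 44 h 0 min = 2640 min at €27.50/h; overtime 4 h 31 min = 271 min at €41.25/h.
Pay = (2640 × €27.50 + 271 × €41.25) ÷ 60 = €1396.31.

€1396.31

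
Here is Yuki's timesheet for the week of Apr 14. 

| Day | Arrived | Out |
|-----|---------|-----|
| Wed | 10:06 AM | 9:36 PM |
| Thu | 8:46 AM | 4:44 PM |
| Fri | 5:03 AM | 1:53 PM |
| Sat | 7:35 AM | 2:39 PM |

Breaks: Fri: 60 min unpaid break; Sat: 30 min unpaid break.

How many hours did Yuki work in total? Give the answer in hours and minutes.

Wed: 10:06 AM–9:36 PM = 11 h 30 min
Thu: 8:46 AM–4:44 PM = 7 h 58 min
Fri: 5:03 AM–1:53 PM = 8 h 50 min; less 60 min break → 7 h 50 min
Sat: 7:35 AM–2:39 PM = 7 h 4 min; less 30 min break → 6 h 34 min
Total: 11 h 30 min + 7 h 58 min + 7 h 50 min + 6 h 34 min = 33 h 52 min.

33 h 52 min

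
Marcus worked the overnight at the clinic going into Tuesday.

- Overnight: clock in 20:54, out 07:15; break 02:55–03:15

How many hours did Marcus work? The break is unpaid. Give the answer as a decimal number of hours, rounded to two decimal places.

Overnight: 20:54 → midnight = 3 h 6 min; midnight → 07:15 = 7 h 15 min; span 10 h 21 min; less 20 min break → 10 h 1 min

10.02 hours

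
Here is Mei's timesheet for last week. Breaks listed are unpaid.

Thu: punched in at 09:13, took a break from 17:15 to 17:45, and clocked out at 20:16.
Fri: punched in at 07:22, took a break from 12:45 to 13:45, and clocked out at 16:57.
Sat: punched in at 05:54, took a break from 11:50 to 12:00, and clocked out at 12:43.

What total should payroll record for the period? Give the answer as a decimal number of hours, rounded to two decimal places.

25.78 hours

Thu: 09:13–20:16 = 11 h 3 min; less 30 min break → 10 h 33 min
Fri: 07:22–16:57 = 9 h 35 min; less 60 min break → 8 h 35 min
Sat: 05:54–12:43 = 6 h 49 min; less 10 min break → 6 h 39 min
Total: 10 h 33 min + 8 h 35 min + 6 h 39 min = 25 h 47 min.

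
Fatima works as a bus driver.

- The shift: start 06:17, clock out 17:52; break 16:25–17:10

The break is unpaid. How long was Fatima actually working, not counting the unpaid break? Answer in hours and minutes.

10 h 50 min

The shift: 06:17–17:52 = 11 h 35 min; less 45 min break → 10 h 50 min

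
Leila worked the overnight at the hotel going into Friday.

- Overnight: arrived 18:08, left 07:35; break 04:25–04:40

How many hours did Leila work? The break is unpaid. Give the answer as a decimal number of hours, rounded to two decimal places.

Overnight: 18:08 → midnight = 5 h 52 min; midnight → 07:35 = 7 h 35 min; span 13 h 27 min; less 15 min break → 13 h 12 min

13.20 hours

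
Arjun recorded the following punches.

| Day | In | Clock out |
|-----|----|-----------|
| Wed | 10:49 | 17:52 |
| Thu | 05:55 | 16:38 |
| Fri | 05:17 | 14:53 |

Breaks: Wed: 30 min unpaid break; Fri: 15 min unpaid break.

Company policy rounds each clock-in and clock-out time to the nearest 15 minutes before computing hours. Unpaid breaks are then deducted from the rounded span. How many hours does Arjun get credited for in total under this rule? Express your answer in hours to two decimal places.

Wed: in 10:49→10:45, out 17:52→17:45; 7 h 0 min − 30 min = 6 h 30 min
Thu: in 05:55→06:00, out 16:38→16:45; 10 h 45 min
Fri: in 05:17→05:15, out 14:53→15:00; 9 h 45 min − 15 min = 9 h 30 min
Total credited: 26 h 45 min.

26.75 hours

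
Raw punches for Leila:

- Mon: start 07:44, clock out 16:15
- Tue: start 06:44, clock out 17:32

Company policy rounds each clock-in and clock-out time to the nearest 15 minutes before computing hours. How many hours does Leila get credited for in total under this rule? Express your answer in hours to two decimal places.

19.25 hours

Mon: in 07:44→07:45, out 16:15→16:15; 8 h 30 min
Tue: in 06:44→06:45, out 17:32→17:30; 10 h 45 min
Total credited: 19 h 15 min.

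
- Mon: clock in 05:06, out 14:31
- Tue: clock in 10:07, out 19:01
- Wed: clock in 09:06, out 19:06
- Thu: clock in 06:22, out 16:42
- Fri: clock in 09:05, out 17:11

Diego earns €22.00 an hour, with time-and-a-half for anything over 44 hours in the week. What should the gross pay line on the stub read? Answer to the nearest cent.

Mon: 05:06–14:31 = 9 h 25 min
Tue: 10:07–19:01 = 8 h 54 min
Wed: 09:06–19:06 = 10 h 0 min
Thu: 06:22–16:42 = 10 h 20 min
Fri: 09:05–17:11 = 8 h 6 min
Total worked: 46 h 45 min = 2805 min.
Regular 44 h 0 min = 2640 min at €22.00/h; overtime 2 h 45 min = 165 min at €33.00/h.
Pay = (2640 × €22.00 + 165 × €33.00) ÷ 60 = €1058.75.

€1058.75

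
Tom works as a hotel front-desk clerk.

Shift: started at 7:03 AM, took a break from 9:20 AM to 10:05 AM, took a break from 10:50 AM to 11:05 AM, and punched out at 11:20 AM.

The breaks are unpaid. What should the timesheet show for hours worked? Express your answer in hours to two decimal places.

Shift: 7:03 AM–11:20 AM = 4 h 17 min; less 60 min break → 3 h 17 min

3.28 hours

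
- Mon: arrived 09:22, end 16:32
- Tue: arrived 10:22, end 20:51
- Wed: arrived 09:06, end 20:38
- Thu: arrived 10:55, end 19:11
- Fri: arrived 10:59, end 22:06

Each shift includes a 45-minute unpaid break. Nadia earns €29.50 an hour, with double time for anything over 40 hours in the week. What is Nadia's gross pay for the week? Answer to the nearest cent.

€1464.18

Mon: 09:22–16:32 = 7 h 10 min; less 45 min break → 6 h 25 min
Tue: 10:22–20:51 = 10 h 29 min; less 45 min break → 9 h 44 min
Wed: 09:06–20:38 = 11 h 32 min; less 45 min break → 10 h 47 min
Thu: 10:55–19:11 = 8 h 16 min; less 45 min break → 7 h 31 min
Fri: 10:59–22:06 = 11 h 7 min; less 45 min break → 10 h 22 min
Total worked: 44 h 49 min = 2689 min.
Regular 40 h 0 min = 2400 min at €29.50/h; overtime 4 h 49 min = 289 min at €59.00/h.
Pay = (2400 × €29.50 + 289 × €59.00) ÷ 60 = €1464.18.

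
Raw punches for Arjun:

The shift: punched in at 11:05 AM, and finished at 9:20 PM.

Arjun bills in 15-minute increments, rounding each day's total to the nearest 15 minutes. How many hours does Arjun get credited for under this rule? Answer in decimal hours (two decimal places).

10.25 hours

The shift: 11:05 AM–9:20 PM = 10 h 15 min → rounds to 10 h 15 min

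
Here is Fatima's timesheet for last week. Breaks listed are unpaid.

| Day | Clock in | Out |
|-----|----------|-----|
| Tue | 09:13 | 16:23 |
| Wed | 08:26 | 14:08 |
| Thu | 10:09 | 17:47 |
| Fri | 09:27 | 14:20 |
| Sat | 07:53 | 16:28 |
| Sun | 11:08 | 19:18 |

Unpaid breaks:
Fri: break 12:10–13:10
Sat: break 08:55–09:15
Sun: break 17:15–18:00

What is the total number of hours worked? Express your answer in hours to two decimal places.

Tue: 09:13–16:23 = 7 h 10 min
Wed: 08:26–14:08 = 5 h 42 min
Thu: 10:09–17:47 = 7 h 38 min
Fri: 09:27–14:20 = 4 h 53 min; less 60 min break → 3 h 53 min
Sat: 07:53–16:28 = 8 h 35 min; less 20 min break → 8 h 15 min
Sun: 11:08–19:18 = 8 h 10 min; less 45 min break → 7 h 25 min
Total: 7 h 10 min + 5 h 42 min + 7 h 38 min + 3 h 53 min + 8 h 15 min + 7 h 25 min = 40 h 3 min.

40.05 hours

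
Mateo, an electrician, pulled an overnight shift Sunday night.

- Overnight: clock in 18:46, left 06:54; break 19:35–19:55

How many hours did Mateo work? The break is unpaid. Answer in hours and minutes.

11 h 48 min

Overnight: 18:46 → midnight = 5 h 14 min; midnight → 06:54 = 6 h 54 min; span 12 h 8 min; less 20 min break → 11 h 48 min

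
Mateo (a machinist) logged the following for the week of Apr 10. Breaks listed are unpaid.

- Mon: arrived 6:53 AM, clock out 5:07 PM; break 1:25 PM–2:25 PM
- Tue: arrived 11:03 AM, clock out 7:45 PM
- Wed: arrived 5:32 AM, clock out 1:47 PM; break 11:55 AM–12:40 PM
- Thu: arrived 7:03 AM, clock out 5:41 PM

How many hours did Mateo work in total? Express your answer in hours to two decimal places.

Mon: 6:53 AM–5:07 PM = 10 h 14 min; less 60 min break → 9 h 14 min
Tue: 11:03 AM–7:45 PM = 8 h 42 min
Wed: 5:32 AM–1:47 PM = 8 h 15 min; less 45 min break → 7 h 30 min
Thu: 7:03 AM–5:41 PM = 10 h 38 min
Total: 9 h 14 min + 8 h 42 min + 7 h 30 min + 10 h 38 min = 36 h 4 min.

36.07 hours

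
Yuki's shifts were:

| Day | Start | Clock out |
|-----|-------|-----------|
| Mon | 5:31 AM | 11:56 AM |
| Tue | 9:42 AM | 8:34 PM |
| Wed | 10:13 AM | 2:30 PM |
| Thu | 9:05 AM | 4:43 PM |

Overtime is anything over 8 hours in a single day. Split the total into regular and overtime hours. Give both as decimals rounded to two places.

Mon: 5:31 AM–11:56 AM = 6 h 25 min
Tue: 9:42 AM–8:34 PM = 10 h 52 min
Wed: 10:13 AM–2:30 PM = 4 h 17 min
Thu: 9:05 AM–4:43 PM = 7 h 38 min
Mon reg 6 h 25 min / OT 0 h 0 min; Tue reg 8 h 0 min / OT 2 h 52 min; Wed reg 4 h 17 min / OT 0 h 0 min; Thu reg 7 h 38 min / OT 0 h 0 min.
Totals: regular 26 h 20 min, overtime 2 h 52 min.

Regular 26.33 hours, overtime 2.87 hours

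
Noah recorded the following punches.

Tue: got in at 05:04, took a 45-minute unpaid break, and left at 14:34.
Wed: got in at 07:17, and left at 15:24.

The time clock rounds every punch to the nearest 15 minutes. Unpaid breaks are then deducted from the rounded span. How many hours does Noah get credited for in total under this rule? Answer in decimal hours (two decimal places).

17.00 hours

Tue: in 05:04→05:00, out 14:34→14:30; 9 h 30 min − 45 min = 8 h 45 min
Wed: in 07:17→07:15, out 15:24→15:30; 8 h 15 min
Total credited: 17 h 0 min.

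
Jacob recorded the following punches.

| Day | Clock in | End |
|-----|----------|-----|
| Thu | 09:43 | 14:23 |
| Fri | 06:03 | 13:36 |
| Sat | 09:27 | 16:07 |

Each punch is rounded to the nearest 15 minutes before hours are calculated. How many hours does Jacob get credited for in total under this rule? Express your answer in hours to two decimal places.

Thu: in 09:43→09:45, out 14:23→14:30; 4 h 45 min
Fri: in 06:03→06:00, out 13:36→13:30; 7 h 30 min
Sat: in 09:27→09:30, out 16:07→16:00; 6 h 30 min
Total credited: 18 h 45 min.

18.75 hours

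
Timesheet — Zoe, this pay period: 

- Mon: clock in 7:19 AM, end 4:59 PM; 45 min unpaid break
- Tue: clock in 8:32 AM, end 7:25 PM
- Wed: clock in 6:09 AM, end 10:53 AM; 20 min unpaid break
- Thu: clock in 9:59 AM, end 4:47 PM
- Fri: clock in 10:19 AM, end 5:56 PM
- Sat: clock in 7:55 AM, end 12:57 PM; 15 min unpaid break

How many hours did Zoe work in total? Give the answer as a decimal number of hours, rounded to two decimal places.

43.40 hours

Mon: 7:19 AM–4:59 PM = 9 h 40 min; less 45 min break → 8 h 55 min
Tue: 8:32 AM–7:25 PM = 10 h 53 min
Wed: 6:09 AM–10:53 AM = 4 h 44 min; less 20 min break → 4 h 24 min
Thu: 9:59 AM–4:47 PM = 6 h 48 min
Fri: 10:19 AM–5:56 PM = 7 h 37 min
Sat: 7:55 AM–12:57 PM = 5 h 2 min; less 15 min break → 4 h 47 min
Total: 8 h 55 min + 10 h 53 min + 4 h 24 min + 6 h 48 min + 7 h 37 min + 4 h 47 min = 43 h 24 min.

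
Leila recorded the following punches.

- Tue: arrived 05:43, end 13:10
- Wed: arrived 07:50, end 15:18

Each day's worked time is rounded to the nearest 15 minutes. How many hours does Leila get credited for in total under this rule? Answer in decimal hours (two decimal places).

Tue: 05:43–13:10 = 7 h 27 min → rounds to 7 h 30 min
Wed: 07:50–15:18 = 7 h 28 min → rounds to 7 h 30 min
Total credited: 15 h 0 min.

15.00 hours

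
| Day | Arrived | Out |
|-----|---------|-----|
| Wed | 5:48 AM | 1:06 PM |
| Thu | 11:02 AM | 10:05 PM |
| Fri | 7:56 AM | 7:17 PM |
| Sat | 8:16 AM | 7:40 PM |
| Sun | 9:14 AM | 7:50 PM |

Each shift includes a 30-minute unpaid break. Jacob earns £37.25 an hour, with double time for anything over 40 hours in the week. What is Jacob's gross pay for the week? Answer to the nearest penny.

£2175.40

Wed: 5:48 AM–1:06 PM = 7 h 18 min; less 30 min break → 6 h 48 min
Thu: 11:02 AM–10:05 PM = 11 h 3 min; less 30 min break → 10 h 33 min
Fri: 7:56 AM–7:17 PM = 11 h 21 min; less 30 min break → 10 h 51 min
Sat: 8:16 AM–7:40 PM = 11 h 24 min; less 30 min break → 10 h 54 min
Sun: 9:14 AM–7:50 PM = 10 h 36 min; less 30 min break → 10 h 6 min
Total worked: 49 h 12 min = 2952 min.
Regular 40 h 0 min = 2400 min at £37.25/h; overtime 9 h 12 min = 552 min at £74.50/h.
Pay = (2400 × £37.25 + 552 × £74.50) ÷ 60 = £2175.40.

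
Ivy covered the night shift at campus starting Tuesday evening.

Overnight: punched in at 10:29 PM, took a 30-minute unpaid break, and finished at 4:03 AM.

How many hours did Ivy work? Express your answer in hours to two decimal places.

5.07 hours

Overnight: 10:29 PM → midnight = 1 h 31 min; midnight → 4:03 AM = 4 h 3 min; span 5 h 34 min; less 30 min break → 5 h 4 min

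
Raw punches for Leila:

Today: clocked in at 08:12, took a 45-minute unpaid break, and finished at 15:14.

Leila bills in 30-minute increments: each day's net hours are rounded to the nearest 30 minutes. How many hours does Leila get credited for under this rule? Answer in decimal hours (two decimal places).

6.50 hours

Today: 08:12–15:14 = 7 h 2 min − 45 min = 6 h 17 min → rounds to 6 h 30 min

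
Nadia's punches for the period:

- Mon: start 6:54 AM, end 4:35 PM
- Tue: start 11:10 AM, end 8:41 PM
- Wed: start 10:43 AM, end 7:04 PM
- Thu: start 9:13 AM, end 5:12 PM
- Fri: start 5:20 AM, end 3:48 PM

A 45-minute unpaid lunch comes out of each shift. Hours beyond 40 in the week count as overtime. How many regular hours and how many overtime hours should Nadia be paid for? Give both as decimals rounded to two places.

Regular 40.00 hours, overtime 2.25 hours

Mon: 6:54 AM–4:35 PM = 9 h 41 min; less 45 min break → 8 h 56 min
Tue: 11:10 AM–8:41 PM = 9 h 31 min; less 45 min break → 8 h 46 min
Wed: 10:43 AM–7:04 PM = 8 h 21 min; less 45 min break → 7 h 36 min
Thu: 9:13 AM–5:12 PM = 7 h 59 min; less 45 min break → 7 h 14 min
Fri: 5:20 AM–3:48 PM = 10 h 28 min; less 45 min break → 9 h 43 min
Total worked: 42 h 15 min = 42.25 h.
Threshold 40 h → overtime 2 h 15 min, regular 40 h 0 min.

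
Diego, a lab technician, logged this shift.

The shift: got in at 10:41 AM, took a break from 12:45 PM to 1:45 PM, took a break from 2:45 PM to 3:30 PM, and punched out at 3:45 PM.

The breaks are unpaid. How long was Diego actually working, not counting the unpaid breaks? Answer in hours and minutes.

The shift: 10:41 AM–3:45 PM = 5 h 4 min; less 105 min break → 3 h 19 min

3 h 19 min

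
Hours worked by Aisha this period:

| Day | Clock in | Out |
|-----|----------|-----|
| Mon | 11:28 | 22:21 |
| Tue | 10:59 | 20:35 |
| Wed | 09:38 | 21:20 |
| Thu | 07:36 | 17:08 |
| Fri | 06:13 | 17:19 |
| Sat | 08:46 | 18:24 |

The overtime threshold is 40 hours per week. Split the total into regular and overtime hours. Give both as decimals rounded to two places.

Regular 40.00 hours, overtime 22.45 hours

Mon: 11:28–22:21 = 10 h 53 min
Tue: 10:59–20:35 = 9 h 36 min
Wed: 09:38–21:20 = 11 h 42 min
Thu: 07:36–17:08 = 9 h 32 min
Fri: 06:13–17:19 = 11 h 6 min
Sat: 08:46–18:24 = 9 h 38 min
Total worked: 62 h 27 min = 62.45 h.
Threshold 40 h → overtime 22 h 27 min, regular 40 h 0 min.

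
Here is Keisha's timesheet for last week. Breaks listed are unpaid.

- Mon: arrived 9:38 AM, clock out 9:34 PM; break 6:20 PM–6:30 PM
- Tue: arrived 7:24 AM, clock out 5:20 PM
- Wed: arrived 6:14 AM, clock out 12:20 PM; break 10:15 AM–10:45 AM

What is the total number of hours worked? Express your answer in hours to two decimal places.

27.30 hours

Mon: 9:38 AM–9:34 PM = 11 h 56 min; less 10 min break → 11 h 46 min
Tue: 7:24 AM–5:20 PM = 9 h 56 min
Wed: 6:14 AM–12:20 PM = 6 h 6 min; less 30 min break → 5 h 36 min
Total: 11 h 46 min + 9 h 56 min + 5 h 36 min = 27 h 18 min.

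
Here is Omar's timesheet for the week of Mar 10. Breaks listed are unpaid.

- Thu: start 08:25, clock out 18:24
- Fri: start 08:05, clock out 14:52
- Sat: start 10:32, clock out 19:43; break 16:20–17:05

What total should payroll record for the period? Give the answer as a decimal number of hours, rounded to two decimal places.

25.20 hours

Thu: 08:25–18:24 = 9 h 59 min
Fri: 08:05–14:52 = 6 h 47 min
Sat: 10:32–19:43 = 9 h 11 min; less 45 min break → 8 h 26 min
Total: 9 h 59 min + 6 h 47 min + 8 h 26 min = 25 h 12 min.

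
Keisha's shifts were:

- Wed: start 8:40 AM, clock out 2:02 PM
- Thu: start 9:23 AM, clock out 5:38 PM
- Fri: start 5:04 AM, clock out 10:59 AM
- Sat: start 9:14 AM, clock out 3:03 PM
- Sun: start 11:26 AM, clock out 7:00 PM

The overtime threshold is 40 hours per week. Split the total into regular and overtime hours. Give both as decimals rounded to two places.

Regular 32.92 hours, overtime 0.00 hours

Wed: 8:40 AM–2:02 PM = 5 h 22 min
Thu: 9:23 AM–5:38 PM = 8 h 15 min
Fri: 5:04 AM–10:59 AM = 5 h 55 min
Sat: 9:14 AM–3:03 PM = 5 h 49 min
Sun: 11:26 AM–7:00 PM = 7 h 34 min
Total worked: 32 h 55 min = 32.92 h.
Threshold 40 h → overtime 0 h 0 min, regular 32 h 55 min.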